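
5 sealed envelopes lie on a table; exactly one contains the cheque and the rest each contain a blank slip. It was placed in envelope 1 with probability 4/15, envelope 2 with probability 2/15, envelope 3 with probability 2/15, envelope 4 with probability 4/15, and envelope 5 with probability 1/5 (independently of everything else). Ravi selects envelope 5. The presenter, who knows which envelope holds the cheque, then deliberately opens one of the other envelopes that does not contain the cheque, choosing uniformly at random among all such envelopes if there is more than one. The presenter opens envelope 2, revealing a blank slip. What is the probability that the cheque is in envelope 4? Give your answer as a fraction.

Consider each possible location of the cheque in turn.
If it is in either of envelopes 1 and 4 (prior 4/15 each): the presenter has 3 equally likely choices, so probability 1/3; weight (4/15)·(1/3) = 4/45 each.
If it is in envelope 2 (prior 2/15): the presenter opened envelope 2, so this case is ruled out; weight (2/15)·0 = 0.
If it is in envelope 3 (prior 2/15): the presenter has 3 equally likely choices, so probability 1/3; weight (2/15)·(1/3) = 2/45.
If it is in envelope 5 (prior 1/5): the presenter has 4 equally likely choices, so probability 1/4; weight (1/5)·(1/4) = 1/20.
The weights sum to 49/180.
So P(the cheque in envelope 4 | the presenter opened envelope 2) = (4/45) / (49/180) = 16/49.

16/49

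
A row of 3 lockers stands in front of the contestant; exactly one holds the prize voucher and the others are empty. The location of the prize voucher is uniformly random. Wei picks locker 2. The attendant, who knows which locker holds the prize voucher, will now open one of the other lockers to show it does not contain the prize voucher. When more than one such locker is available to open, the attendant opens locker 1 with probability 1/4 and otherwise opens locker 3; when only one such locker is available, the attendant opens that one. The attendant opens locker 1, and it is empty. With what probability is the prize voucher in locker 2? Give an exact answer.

1/5

Consider each possible location of the prize voucher in turn.
If it is in locker 1 (prior 1/3): the attendant opened locker 1, so this case is ruled out; weight (1/3)·0 = 0.
If it is in locker 2 (prior 1/3): locker 1 is available, opened with probability 1/4; weight (1/3)·(1/4) = 1/12.
If it is in locker 3 (prior 1/3): only locker 1 is available, probability 1; weight (1/3)·1 = 1/3.
The weights sum to 5/12.
So P(the prize voucher in locker 2 | the attendant opened locker 1) = (1/12) / (5/12) = 1/5.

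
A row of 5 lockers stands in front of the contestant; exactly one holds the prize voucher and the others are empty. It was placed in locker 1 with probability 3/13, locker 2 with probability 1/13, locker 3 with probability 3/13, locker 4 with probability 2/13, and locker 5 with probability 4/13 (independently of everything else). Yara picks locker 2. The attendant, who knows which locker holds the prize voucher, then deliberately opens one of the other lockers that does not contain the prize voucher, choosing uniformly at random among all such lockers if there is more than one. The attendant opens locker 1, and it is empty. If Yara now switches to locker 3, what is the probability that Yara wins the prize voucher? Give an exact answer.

Apply Bayes' rule, conditioning on where the prize voucher actually is.
If it is in locker 1 (prior 3/13): the attendant opened locker 1, so this case is ruled out; weight (3/13)·0 = 0.
If it is in locker 2 (prior 1/13): the attendant has 4 equally likely choices, so probability 1/4; weight (1/13)·(1/4) = 1/52.
If it is in locker 3 (prior 3/13): the attendant has 3 equally likely choices, so probability 1/3; weight (3/13)·(1/3) = 1/13.
If it is in locker 4 (prior 2/13): the attendant has 3 equally likely choices, so probability 1/3; weight (2/13)·(1/3) = 2/39.
If it is in locker 5 (prior 4/13): the attendant has 3 equally likely choices, so probability 1/3; weight (4/13)·(1/3) = 4/39.
The weights sum to 1/4.
So P(the prize voucher in locker 3 | the attendant opened locker 1) = (1/13) / (1/4) = 4/13.

4/13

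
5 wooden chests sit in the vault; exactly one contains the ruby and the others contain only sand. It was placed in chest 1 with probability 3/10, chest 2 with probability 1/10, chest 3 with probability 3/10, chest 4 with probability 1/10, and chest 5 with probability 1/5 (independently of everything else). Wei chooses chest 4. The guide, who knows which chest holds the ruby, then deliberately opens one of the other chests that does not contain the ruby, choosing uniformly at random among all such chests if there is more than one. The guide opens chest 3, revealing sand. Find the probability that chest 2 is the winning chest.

4/27

Consider each possible location of the ruby in turn.
If it is in chest 1 (prior 3/10): the guide has 3 equally likely choices, so probability 1/3; weight (3/10)·(1/3) = 1/10.
If it is in chest 2 (prior 1/10): the guide has 3 equally likely choices, so probability 1/3; weight (1/10)·(1/3) = 1/30.
If it is in chest 3 (prior 3/10): the guide opened chest 3, so this case is ruled out; weight (3/10)·0 = 0.
If it is in chest 4 (prior 1/10): the guide has 4 equally likely choices, so probability 1/4; weight (1/10)·(1/4) = 1/40.
If it is in chest 5 (prior 1/5): the guide has 3 equally likely choices, so probability 1/3; weight (1/5)·(1/3) = 1/15.
The weights sum to 9/40.
So P(the ruby in chest 2 | the guide opened chest 3) = (1/30) / (9/40) = 4/27.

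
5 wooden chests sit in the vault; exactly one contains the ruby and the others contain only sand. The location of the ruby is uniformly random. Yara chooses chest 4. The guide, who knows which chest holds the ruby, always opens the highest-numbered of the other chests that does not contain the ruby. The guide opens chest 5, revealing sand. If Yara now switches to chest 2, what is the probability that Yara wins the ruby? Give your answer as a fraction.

1/4

Apply Bayes' rule, conditioning on where the ruby actually is.
If it is in any of chests 1, 2, 3, and 4 (prior 1/5 each): chest 5 is the highest-numbered option available, probability 1; weight (1/5)·1 = 1/5 each.
If it is in chest 5 (prior 1/5): the guide opened chest 5, so this case is ruled out; weight (1/5)·0 = 0.
The weights sum to 4/5.
So P(the ruby in chest 2 | the guide opened chest 5) = (1/5) / (4/5) = 1/4.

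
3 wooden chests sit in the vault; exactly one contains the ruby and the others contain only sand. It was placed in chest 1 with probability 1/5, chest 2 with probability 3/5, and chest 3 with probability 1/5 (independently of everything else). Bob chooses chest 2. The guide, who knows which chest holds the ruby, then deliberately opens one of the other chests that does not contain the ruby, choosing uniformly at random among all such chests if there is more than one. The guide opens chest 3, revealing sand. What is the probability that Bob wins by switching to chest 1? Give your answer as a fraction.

2/5

Apply Bayes' rule, conditioning on where the ruby actually is.
If it is in chest 1 (prior 1/5): the guide has no choice, probability 1; weight (1/5)·1 = 1/5.
If it is in chest 2 (prior 3/5): the guide has 2 equally likely choices, so probability 1/2; weight (3/5)·(1/2) = 3/10.
If it is in chest 3 (prior 1/5): the guide opened chest 3, so this case is ruled out; weight (1/5)·0 = 0.
The weights sum to 1/2.
So P(the ruby in chest 1 | the guide opened chest 3) = (1/5) / (1/2) = 2/5.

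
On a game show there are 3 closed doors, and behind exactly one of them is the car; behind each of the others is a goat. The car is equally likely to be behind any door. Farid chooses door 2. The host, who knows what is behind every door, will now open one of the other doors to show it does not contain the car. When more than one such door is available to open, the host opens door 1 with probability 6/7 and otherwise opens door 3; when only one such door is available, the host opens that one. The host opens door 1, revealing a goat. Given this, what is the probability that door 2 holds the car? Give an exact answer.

Condition on the true location of the car.
If it is behind door 1 (prior 1/3): the host opened door 1, so this case is ruled out; weight (1/3)·0 = 0.
If it is behind door 2 (prior 1/3): door 1 is available, opened with probability 6/7; weight (1/3)·(6/7) = 2/7.
If it is behind door 3 (prior 1/3): only door 1 is available, probability 1; weight (1/3)·1 = 1/3.
The weights sum to 13/21.
So P(the car behind door 2 | the host opened door 1) = (2/7) / (13/21) = 6/13.

6/13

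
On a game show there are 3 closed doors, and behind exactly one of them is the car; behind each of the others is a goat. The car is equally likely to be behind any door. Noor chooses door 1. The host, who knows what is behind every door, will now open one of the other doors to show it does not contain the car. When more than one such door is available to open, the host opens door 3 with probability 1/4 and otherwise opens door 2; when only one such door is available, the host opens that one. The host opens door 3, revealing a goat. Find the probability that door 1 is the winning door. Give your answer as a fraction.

Condition on the true location of the car.
If it is behind door 1 (prior 1/3): door 3 is available, opened with probability 1/4; weight (1/3)·(1/4) = 1/12.
If it is behind door 2 (prior 1/3): only door 3 is available, probability 1; weight (1/3)·1 = 1/3.
If it is behind door 3 (prior 1/3): the host opened door 3, so this case is ruled out; weight (1/3)·0 = 0.
The weights sum to 5/12.
So P(the car behind door 1 | the host opened door 3) = (1/12) / (5/12) = 1/5.

1/5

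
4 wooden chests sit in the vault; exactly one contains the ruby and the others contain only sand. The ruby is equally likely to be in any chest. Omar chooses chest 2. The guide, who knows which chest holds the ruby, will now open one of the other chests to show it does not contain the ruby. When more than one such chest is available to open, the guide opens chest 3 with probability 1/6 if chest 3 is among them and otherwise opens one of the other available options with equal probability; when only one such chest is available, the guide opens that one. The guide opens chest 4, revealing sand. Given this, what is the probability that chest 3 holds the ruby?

Condition on the true location of the ruby.
If it is in chest 1 (prior 1/4): chest 3 is available but not opened, probability 5/6; weight (1/4)·(5/6) = 5/24.
If it is in chest 2 (prior 1/4): chest 3 is available but not opened; chest 4 gets probability (1 − 1/6)/2 = 5/12; weight (1/4)·(5/12) = 5/48.
If it is in chest 3 (prior 1/4): chest 3 holds the prize so is unavailable; the guide chooses uniformly among the 2 others, probability 1/2; weight (1/4)·(1/2) = 1/8.
If it is in chest 4 (prior 1/4): the guide opened chest 4, so this case is ruled out; weight (1/4)·0 = 0.
The weights sum to 7/16.
So P(the ruby in chest 3 | the guide opened chest 4) = (1/8) / (7/16) = 2/7.

2/7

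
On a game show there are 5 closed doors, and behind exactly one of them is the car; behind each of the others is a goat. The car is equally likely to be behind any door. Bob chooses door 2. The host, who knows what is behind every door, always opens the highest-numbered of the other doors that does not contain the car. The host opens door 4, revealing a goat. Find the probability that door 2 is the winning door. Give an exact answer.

0

Consider each possible location of the car in turn.
If it is behind any of doors 1, 2, and 3 (prior 1/5 each): the host would have opened door 5 instead, probability 0; weight (1/5)·0 = 0 each.
If it is behind door 4 (prior 1/5): the host opened door 4, so this case is ruled out; weight (1/5)·0 = 0.
If it is behind door 5 (prior 1/5): door 4 is the highest-numbered option available, probability 1; weight (1/5)·1 = 1/5.
The weights sum to 1/5.
So P(the car behind door 2 | the host opened door 4) = 0 / (1/5) = 0.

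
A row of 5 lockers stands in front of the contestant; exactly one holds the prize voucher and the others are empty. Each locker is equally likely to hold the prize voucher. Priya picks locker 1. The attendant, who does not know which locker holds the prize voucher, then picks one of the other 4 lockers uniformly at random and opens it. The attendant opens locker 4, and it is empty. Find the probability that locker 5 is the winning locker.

1/4

Condition on the true location of the prize voucher.
If it is in any of lockers 1, 2, 3, and 5 (prior 1/5 each): the attendant picks locker 4 with probability 1/4 regardless, and it is not the prize; weight (1/5)·(1/4) = 1/20 each.
If it is in locker 4 (prior 1/5): the attendant opened locker 4, so this case is ruled out; weight (1/5)·0 = 0.
The weights sum to 1/5.
So P(the prize voucher in locker 5 | the attendant opened locker 4) = (1/20) / (1/5) = 1/4.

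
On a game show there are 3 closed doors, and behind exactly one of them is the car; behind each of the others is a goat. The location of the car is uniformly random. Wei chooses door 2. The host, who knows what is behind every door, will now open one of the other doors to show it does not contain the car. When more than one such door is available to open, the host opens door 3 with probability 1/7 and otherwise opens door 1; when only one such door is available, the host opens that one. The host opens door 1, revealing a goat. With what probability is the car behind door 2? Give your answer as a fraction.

6/13

Consider each possible location of the car in turn.
If it is behind door 1 (prior 1/3): the host opened door 1, so this case is ruled out; weight (1/3)·0 = 0.
If it is behind door 2 (prior 1/3): door 3 is available but not opened, probability 6/7; weight (1/3)·(6/7) = 2/7.
If it is behind door 3 (prior 1/3): only door 1 is available, probability 1; weight (1/3)·1 = 1/3.
The weights sum to 13/21.
So P(the car behind door 2 | the host opened door 1) = (2/7) / (13/21) = 6/13.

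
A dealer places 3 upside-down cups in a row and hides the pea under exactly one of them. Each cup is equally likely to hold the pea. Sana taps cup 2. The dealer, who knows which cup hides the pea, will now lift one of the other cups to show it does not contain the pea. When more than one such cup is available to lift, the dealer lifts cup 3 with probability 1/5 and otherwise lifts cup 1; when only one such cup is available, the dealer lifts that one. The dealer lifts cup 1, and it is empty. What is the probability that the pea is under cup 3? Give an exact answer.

5/9

Consider each possible location of the pea in turn.
If it is under cup 1 (prior 1/3): the dealer opened cup 1, so this case is ruled out; weight (1/3)·0 = 0.
If it is under cup 2 (prior 1/3): cup 3 is available but not opened, probability 4/5; weight (1/3)·(4/5) = 4/15.
If it is under cup 3 (prior 1/3): only cup 1 is available, probability 1; weight (1/3)·1 = 1/3.
The weights sum to 3/5.
So P(the pea under cup 3 | the dealer opened cup 1) = (1/3) / (3/5) = 5/9.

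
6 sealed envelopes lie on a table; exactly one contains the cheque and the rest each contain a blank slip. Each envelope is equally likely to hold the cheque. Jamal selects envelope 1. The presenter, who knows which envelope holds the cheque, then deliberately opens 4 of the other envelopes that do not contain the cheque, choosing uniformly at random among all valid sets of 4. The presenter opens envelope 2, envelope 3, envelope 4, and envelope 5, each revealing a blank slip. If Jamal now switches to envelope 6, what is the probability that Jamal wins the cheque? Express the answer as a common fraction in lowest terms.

Condition on the true location of the cheque.
If it is in envelope 1 (prior 1/6): the presenter has 5 equally likely choices, so probability 1/5; weight (1/6)·(1/5) = 1/30.
If it is in any of envelopes 2, 3, 4, and 5 (prior 1/6 each): that envelope was opened and seen not to hold the prize — ruled out; weight (1/6)·0 = 0 each.
If it is in envelope 6 (prior 1/6): the presenter has no choice, probability 1; weight (1/6)·1 = 1/6.
The weights sum to 1/5.
So P(the cheque in envelope 6 | the presenter opened envelope 2, envelope 3, envelope 4, and envelope 5) = (1/6) / (1/5) = 5/6.

5/6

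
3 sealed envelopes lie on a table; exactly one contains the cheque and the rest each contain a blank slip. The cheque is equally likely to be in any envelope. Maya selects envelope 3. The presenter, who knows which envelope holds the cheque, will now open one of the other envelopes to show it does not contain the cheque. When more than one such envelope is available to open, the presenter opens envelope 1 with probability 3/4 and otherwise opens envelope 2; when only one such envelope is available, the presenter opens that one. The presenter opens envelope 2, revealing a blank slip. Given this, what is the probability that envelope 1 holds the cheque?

4/5

Consider each possible location of the cheque in turn.
If it is in envelope 1 (prior 1/3): only envelope 2 is available, probability 1; weight (1/3)·1 = 1/3.
If it is in envelope 2 (prior 1/3): the presenter opened envelope 2, so this case is ruled out; weight (1/3)·0 = 0.
If it is in envelope 3 (prior 1/3): envelope 1 is available but not opened, probability 1/4; weight (1/3)·(1/4) = 1/12.
The weights sum to 5/12.
So P(the cheque in envelope 1 | the presenter opened envelope 2) = (1/3) / (5/12) = 4/5.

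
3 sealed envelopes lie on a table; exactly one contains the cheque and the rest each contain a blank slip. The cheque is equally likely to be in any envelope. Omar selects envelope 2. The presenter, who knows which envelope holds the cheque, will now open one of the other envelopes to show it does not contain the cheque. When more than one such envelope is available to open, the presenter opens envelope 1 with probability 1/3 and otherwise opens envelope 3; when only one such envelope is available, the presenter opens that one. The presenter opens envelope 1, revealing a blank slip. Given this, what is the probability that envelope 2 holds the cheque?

1/4

Condition on the true location of the cheque.
If it is in envelope 1 (prior 1/3): the presenter opened envelope 1, so this case is ruled out; weight (1/3)·0 = 0.
If it is in envelope 2 (prior 1/3): envelope 1 is available, opened with probability 1/3; weight (1/3)·(1/3) = 1/9.
If it is in envelope 3 (prior 1/3): only envelope 1 is available, probability 1; weight (1/3)·1 = 1/3.
The weights sum to 4/9.
So P(the cheque in envelope 2 | the presenter opened envelope 1) = (1/9) / (4/9) = 1/4.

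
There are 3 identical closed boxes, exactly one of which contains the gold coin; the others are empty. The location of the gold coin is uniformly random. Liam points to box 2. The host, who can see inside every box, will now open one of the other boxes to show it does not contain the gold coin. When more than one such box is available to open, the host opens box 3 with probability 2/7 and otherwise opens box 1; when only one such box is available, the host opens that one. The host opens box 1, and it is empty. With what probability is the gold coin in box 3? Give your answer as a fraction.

Apply Bayes' rule, conditioning on where the gold coin actually is.
If it is in box 1 (prior 1/3): the host opened box 1, so this case is ruled out; weight (1/3)·0 = 0.
If it is in box 2 (prior 1/3): box 3 is available but not opened, probability 5/7; weight (1/3)·(5/7) = 5/21.
If it is in box 3 (prior 1/3): only box 1 is available, probability 1; weight (1/3)·1 = 1/3.
The weights sum to 4/7.
So P(the gold coin in box 3 | the host opened box 1) = (1/3) / (4/7) = 7/12.

7/12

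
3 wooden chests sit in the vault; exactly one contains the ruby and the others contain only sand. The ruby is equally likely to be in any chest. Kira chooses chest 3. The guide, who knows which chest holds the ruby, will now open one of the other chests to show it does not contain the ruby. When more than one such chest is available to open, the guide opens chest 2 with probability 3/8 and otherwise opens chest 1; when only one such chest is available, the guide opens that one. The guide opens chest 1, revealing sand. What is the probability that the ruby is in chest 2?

Consider each possible location of the ruby in turn.
If it is in chest 1 (prior 1/3): the guide opened chest 1, so this case is ruled out; weight (1/3)·0 = 0.
If it is in chest 2 (prior 1/3): only chest 1 is available, probability 1; weight (1/3)·1 = 1/3.
If it is in chest 3 (prior 1/3): chest 2 is available but not opened, probability 5/8; weight (1/3)·(5/8) = 5/24.
The weights sum to 13/24.
So P(the ruby in chest 2 | the guide opened chest 1) = (1/3) / (13/24) = 8/13.

8/13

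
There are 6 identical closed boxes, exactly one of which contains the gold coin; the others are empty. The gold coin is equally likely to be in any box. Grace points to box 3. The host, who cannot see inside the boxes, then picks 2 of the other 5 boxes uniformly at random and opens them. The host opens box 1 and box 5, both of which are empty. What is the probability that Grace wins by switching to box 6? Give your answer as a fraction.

1/4

Because the host chose which boxes to open without knowing where the gold coin is, the choice is independent of the prize location. Learning that none of the 2 opened boxes holds the gold coin simply rules out those 2 locations and leaves the remaining 4 boxes still equally likely by symmetry.
So P(the gold coin in box 6) = 1/4.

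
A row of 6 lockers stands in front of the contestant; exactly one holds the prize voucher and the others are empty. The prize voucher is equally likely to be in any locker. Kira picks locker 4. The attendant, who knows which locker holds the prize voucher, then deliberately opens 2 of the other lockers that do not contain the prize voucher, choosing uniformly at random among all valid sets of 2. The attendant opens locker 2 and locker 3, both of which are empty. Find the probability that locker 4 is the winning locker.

Apply Bayes' rule, conditioning on where the prize voucher actually is.
If it is in any of lockers 1, 5, and 6 (prior 1/6 each): the attendant has 6 equally likely choices, so probability 1/6; weight (1/6)·(1/6) = 1/36 each.
If it is in either of lockers 2 and 3 (prior 1/6 each): that locker was opened and seen not to hold the prize — ruled out; weight (1/6)·0 = 0 each.
If it is in locker 4 (prior 1/6): the attendant has 10 equally likely choices, so probability 1/10; weight (1/6)·(1/10) = 1/60.
The weights sum to 1/10.
So P(the prize voucher in locker 4 | the attendant opened locker 2 and locker 3) = (1/60) / (1/10) = 1/6.

1/6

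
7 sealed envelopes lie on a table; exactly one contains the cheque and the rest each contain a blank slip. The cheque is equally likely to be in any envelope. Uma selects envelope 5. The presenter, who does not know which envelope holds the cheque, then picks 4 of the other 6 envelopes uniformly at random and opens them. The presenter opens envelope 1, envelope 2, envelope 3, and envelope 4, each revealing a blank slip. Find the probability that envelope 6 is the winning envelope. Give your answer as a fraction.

1/3

Because the presenter chose which envelopes to open without knowing where the cheque is, the choice is independent of the prize location. Learning that none of the 4 opened envelopes holds the cheque simply rules out those 4 locations and leaves the remaining 3 envelopes still equally likely by symmetry.
So P(the cheque in envelope 6) = 1/3.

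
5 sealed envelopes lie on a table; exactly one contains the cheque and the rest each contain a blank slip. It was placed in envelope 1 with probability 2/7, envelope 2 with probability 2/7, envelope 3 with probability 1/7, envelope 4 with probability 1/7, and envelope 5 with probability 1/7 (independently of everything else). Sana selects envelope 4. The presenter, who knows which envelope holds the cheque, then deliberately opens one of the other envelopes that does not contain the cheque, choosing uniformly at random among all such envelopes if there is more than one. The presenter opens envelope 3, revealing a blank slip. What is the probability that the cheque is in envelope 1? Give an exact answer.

Consider each possible location of the cheque in turn.
If it is in either of envelopes 1 and 2 (prior 2/7 each): the presenter has 3 equally likely choices, so probability 1/3; weight (2/7)·(1/3) = 2/21 each.
If it is in envelope 3 (prior 1/7): the presenter opened envelope 3, so this case is ruled out; weight (1/7)·0 = 0.
If it is in envelope 4 (prior 1/7): the presenter has 4 equally likely choices, so probability 1/4; weight (1/7)·(1/4) = 1/28.
If it is in envelope 5 (prior 1/7): the presenter has 3 equally likely choices, so probability 1/3; weight (1/7)·(1/3) = 1/21.
The weights sum to 23/84.
So P(the cheque in envelope 1 | the presenter opened envelope 3) = (2/21) / (23/84) = 8/23.

8/23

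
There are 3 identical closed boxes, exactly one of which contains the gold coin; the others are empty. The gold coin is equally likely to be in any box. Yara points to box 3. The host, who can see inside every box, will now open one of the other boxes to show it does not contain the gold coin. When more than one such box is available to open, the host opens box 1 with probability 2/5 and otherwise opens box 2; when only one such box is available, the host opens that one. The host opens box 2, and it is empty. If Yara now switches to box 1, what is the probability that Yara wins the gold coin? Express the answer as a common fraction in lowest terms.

Condition on the true location of the gold coin.
If it is in box 1 (prior 1/3): only box 2 is available, probability 1; weight (1/3)·1 = 1/3.
If it is in box 2 (prior 1/3): the host opened box 2, so this case is ruled out; weight (1/3)·0 = 0.
If it is in box 3 (prior 1/3): box 1 is available but not opened, probability 3/5; weight (1/3)·(3/5) = 1/5.
The weights sum to 8/15.
So P(the gold coin in box 1 | the host opened box 2) = (1/3) / (8/15) = 5/8.

5/8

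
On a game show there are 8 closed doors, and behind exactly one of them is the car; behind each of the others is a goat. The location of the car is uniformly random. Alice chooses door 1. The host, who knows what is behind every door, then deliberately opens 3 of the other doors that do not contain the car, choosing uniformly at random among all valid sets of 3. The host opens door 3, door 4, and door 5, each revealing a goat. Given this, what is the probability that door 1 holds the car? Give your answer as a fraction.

1/8

Consider each possible location of the car in turn.
If it is behind door 1 (prior 1/8): the host has 35 equally likely choices, so probability 1/35; weight (1/8)·(1/35) = 1/280.
If it is behind any of doors 2, 6, 7, and 8 (prior 1/8 each): the host has 20 equally likely choices, so probability 1/20; weight (1/8)·(1/20) = 1/160 each.
If it is behind any of doors 3, 4, and 5 (prior 1/8 each): that door was opened and seen not to hold the prize — ruled out; weight (1/8)·0 = 0 each.
The weights sum to 1/35.
So P(the car behind door 1 | the host opened door 3, door 4, and door 5) = (1/280) / (1/35) = 1/8.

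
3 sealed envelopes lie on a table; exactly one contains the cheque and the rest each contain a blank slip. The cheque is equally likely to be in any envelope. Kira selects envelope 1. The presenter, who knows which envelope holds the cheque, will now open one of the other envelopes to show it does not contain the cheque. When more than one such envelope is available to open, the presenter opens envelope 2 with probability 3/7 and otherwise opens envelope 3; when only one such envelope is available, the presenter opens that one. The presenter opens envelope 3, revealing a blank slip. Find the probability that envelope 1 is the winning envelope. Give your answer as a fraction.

4/11

Condition on the true location of the cheque.
If it is in envelope 1 (prior 1/3): envelope 2 is available but not opened, probability 4/7; weight (1/3)·(4/7) = 4/21.
If it is in envelope 2 (prior 1/3): only envelope 3 is available, probability 1; weight (1/3)·1 = 1/3.
If it is in envelope 3 (prior 1/3): the presenter opened envelope 3, so this case is ruled out; weight (1/3)·0 = 0.
The weights sum to 11/21.
So P(the cheque in envelope 1 | the presenter opened envelope 3) = (4/21) / (11/21) = 4/11.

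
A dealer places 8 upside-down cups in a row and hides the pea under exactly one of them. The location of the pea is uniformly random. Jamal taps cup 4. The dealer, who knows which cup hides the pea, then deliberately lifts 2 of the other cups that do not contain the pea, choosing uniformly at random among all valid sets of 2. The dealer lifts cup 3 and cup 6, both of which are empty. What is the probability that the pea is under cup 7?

Condition on the true location of the pea.
If it is under any of cups 1, 2, 5, 7, and 8 (prior 1/8 each): the dealer has 15 equally likely choices, so probability 1/15; weight (1/8)·(1/15) = 1/120 each.
If it is under either of cups 3 and 6 (prior 1/8 each): that cup was opened and seen not to hold the prize — ruled out; weight (1/8)·0 = 0 each.
If it is under cup 4 (prior 1/8): the dealer has 21 equally likely choices, so probability 1/21; weight (1/8)·(1/21) = 1/168.
The weights sum to 1/21.
So P(the pea under cup 7 | the dealer opened cup 3 and cup 6) = (1/120) / (1/21) = 7/40.

7/40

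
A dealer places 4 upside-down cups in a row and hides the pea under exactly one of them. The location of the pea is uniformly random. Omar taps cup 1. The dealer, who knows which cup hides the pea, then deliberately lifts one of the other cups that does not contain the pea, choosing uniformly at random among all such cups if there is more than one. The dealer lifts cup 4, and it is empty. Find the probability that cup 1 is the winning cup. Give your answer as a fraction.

1/4

Consider each possible location of the pea in turn.
If it is under cup 1 (prior 1/4): the dealer has 3 equally likely choices, so probability 1/3; weight (1/4)·(1/3) = 1/12.
If it is under either of cups 2 and 3 (prior 1/4 each): the dealer has 2 equally likely choices, so probability 1/2; weight (1/4)·(1/2) = 1/8 each.
If it is under cup 4 (prior 1/4): the dealer opened cup 4, so this case is ruled out; weight (1/4)·0 = 0.
The weights sum to 1/3.
So P(the pea under cup 1 | the dealer opened cup 4) = (1/12) / (1/3) = 1/4.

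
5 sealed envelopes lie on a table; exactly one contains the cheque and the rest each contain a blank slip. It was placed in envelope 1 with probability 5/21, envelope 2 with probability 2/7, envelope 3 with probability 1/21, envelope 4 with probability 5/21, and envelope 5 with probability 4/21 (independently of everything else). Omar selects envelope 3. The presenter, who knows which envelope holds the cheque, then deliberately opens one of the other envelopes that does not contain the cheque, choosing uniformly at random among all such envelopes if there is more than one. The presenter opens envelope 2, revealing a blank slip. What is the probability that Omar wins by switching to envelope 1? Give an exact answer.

Condition on the true location of the cheque.
If it is in either of envelopes 1 and 4 (prior 5/21 each): the presenter has 3 equally likely choices, so probability 1/3; weight (5/21)·(1/3) = 5/63 each.
If it is in envelope 2 (prior 2/7): the presenter opened envelope 2, so this case is ruled out; weight (2/7)·0 = 0.
If it is in envelope 3 (prior 1/21): the presenter has 4 equally likely choices, so probability 1/4; weight (1/21)·(1/4) = 1/84.
If it is in envelope 5 (prior 4/21): the presenter has 3 equally likely choices, so probability 1/3; weight (4/21)·(1/3) = 4/63.
The weights sum to 59/252.
So P(the cheque in envelope 1 | the presenter opened envelope 2) = (5/63) / (59/252) = 20/59.

20/59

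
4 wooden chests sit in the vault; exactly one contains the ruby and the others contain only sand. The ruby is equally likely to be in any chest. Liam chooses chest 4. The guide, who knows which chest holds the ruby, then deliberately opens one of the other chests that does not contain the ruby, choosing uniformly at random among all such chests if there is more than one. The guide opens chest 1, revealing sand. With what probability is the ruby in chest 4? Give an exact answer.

Apply Bayes' rule, conditioning on where the ruby actually is.
If it is in chest 1 (prior 1/4): the guide opened chest 1, so this case is ruled out; weight (1/4)·0 = 0.
If it is in either of chests 2 and 3 (prior 1/4 each): the guide has 2 equally likely choices, so probability 1/2; weight (1/4)·(1/2) = 1/8 each.
If it is in chest 4 (prior 1/4): the guide has 3 equally likely choices, so probability 1/3; weight (1/4)·(1/3) = 1/12.
The weights sum to 1/3.
So P(the ruby in chest 4 | the guide opened chest 1) = (1/12) / (1/3) = 1/4.

1/4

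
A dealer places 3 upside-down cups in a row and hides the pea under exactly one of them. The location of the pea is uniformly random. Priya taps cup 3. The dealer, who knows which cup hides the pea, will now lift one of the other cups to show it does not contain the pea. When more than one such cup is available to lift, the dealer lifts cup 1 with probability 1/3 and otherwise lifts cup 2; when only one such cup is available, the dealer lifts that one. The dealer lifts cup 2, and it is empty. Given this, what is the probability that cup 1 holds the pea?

3/5

Condition on the true location of the pea.
If it is under cup 1 (prior 1/3): only cup 2 is available, probability 1; weight (1/3)·1 = 1/3.
If it is under cup 2 (prior 1/3): the dealer opened cup 2, so this case is ruled out; weight (1/3)·0 = 0.
If it is under cup 3 (prior 1/3): cup 1 is available but not opened, probability 2/3; weight (1/3)·(2/3) = 2/9.
The weights sum to 5/9.
So P(the pea under cup 1 | the dealer opened cup 2) = (1/3) / (5/9) = 3/5.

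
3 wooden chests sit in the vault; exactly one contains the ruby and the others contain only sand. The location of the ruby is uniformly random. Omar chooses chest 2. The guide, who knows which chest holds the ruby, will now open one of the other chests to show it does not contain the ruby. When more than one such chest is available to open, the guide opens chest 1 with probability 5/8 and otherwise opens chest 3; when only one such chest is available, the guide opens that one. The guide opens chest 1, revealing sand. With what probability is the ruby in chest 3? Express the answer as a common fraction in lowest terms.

8/13

Condition on the true location of the ruby.
If it is in chest 1 (prior 1/3): the guide opened chest 1, so this case is ruled out; weight (1/3)·0 = 0.
If it is in chest 2 (prior 1/3): chest 1 is available, opened with probability 5/8; weight (1/3)·(5/8) = 5/24.
If it is in chest 3 (prior 1/3): only chest 1 is available, probability 1; weight (1/3)·1 = 1/3.
The weights sum to 13/24.
So P(the ruby in chest 3 | the guide opened chest 1) = (1/3) / (13/24) = 8/13.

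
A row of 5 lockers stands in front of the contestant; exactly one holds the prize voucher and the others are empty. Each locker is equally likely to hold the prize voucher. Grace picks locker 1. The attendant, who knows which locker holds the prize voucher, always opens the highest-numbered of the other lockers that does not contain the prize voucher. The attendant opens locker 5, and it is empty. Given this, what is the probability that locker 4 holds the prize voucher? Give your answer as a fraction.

Consider each possible location of the prize voucher in turn.
If it is in any of lockers 1, 2, 3, and 4 (prior 1/5 each): locker 5 is the highest-numbered option available, probability 1; weight (1/5)·1 = 1/5 each.
If it is in locker 5 (prior 1/5): the attendant opened locker 5, so this case is ruled out; weight (1/5)·0 = 0.
The weights sum to 4/5.
So P(the prize voucher in locker 4 | the attendant opened locker 5) = (1/5) / (4/5) = 1/4.

1/4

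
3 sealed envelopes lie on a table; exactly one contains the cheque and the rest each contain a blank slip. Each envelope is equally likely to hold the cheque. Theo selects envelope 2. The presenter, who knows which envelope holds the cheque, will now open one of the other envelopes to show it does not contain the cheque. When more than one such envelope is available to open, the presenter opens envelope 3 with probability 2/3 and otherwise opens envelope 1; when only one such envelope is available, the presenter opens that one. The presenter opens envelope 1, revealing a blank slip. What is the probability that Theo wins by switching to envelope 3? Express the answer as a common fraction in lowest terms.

Consider each possible location of the cheque in turn.
If it is in envelope 1 (prior 1/3): the presenter opened envelope 1, so this case is ruled out; weight (1/3)·0 = 0.
If it is in envelope 2 (prior 1/3): envelope 3 is available but not opened, probability 1/3; weight (1/3)·(1/3) = 1/9.
If it is in envelope 3 (prior 1/3): only envelope 1 is available, probability 1; weight (1/3)·1 = 1/3.
The weights sum to 4/9.
So P(the cheque in envelope 3 | the presenter opened envelope 1) = (1/3) / (4/9) = 3/4.

3/4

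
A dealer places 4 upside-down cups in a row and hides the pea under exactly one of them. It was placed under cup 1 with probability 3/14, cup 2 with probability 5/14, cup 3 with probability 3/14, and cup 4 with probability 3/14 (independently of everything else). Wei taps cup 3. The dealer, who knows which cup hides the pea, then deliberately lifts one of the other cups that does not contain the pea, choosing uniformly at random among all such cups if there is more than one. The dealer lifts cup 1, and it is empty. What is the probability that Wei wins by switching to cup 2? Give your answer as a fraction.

Apply Bayes' rule, conditioning on where the pea actually is.
If it is under cup 1 (prior 3/14): the dealer opened cup 1, so this case is ruled out; weight (3/14)·0 = 0.
If it is under cup 2 (prior 5/14): the dealer has 2 equally likely choices, so probability 1/2; weight (5/14)·(1/2) = 5/28.
If it is under cup 3 (prior 3/14): the dealer has 3 equally likely choices, so probability 1/3; weight (3/14)·(1/3) = 1/14.
If it is under cup 4 (prior 3/14): the dealer has 2 equally likely choices, so probability 1/2; weight (3/14)·(1/2) = 3/28.
The weights sum to 5/14.
So P(the pea under cup 2 | the dealer opened cup 1) = (5/28) / (5/14) = 1/2.

1/2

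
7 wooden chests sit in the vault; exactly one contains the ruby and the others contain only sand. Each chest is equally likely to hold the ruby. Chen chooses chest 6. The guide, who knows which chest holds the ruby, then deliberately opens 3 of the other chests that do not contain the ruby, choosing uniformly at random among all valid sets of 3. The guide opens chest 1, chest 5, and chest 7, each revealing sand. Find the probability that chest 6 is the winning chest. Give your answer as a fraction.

Condition on the true location of the ruby.
If it is in any of chests 1, 5, and 7 (prior 1/7 each): that chest was opened and seen not to hold the prize — ruled out; weight (1/7)·0 = 0 each.
If it is in any of chests 2, 3, and 4 (prior 1/7 each): the guide has 10 equally likely choices, so probability 1/10; weight (1/7)·(1/10) = 1/70 each.
If it is in chest 6 (prior 1/7): the guide has 20 equally likely choices, so probability 1/20; weight (1/7)·(1/20) = 1/140.
The weights sum to 1/20.
So P(the ruby in chest 6 | the guide opened chest 1, chest 5, and chest 7) = (1/140) / (1/20) = 1/7.

1/7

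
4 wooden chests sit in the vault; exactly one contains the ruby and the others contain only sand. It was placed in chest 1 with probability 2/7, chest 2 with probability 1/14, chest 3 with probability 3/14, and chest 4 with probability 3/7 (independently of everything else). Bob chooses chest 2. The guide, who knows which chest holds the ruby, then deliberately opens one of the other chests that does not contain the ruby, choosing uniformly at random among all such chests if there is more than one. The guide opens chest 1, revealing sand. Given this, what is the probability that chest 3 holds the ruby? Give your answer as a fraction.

Consider each possible location of the ruby in turn.
If it is in chest 1 (prior 2/7): the guide opened chest 1, so this case is ruled out; weight (2/7)·0 = 0.
If it is in chest 2 (prior 1/14): the guide has 3 equally likely choices, so probability 1/3; weight (1/14)·(1/3) = 1/42.
If it is in chest 3 (prior 3/14): the guide has 2 equally likely choices, so probability 1/2; weight (3/14)·(1/2) = 3/28.
If it is in chest 4 (prior 3/7): the guide has 2 equally likely choices, so probability 1/2; weight (3/7)·(1/2) = 3/14.
The weights sum to 29/84.
So P(the ruby in chest 3 | the guide opened chest 1) = (3/28) / (29/84) = 9/29.

9/29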